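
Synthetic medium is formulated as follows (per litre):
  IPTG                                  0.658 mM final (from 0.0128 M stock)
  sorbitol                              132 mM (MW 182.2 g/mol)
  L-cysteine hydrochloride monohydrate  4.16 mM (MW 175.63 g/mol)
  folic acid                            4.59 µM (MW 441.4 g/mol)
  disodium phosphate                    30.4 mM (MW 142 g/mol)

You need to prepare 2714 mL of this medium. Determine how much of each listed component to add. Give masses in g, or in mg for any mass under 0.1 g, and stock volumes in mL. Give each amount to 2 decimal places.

Target volume = 2714 mL = 2.714 L.
IPTG: C1V1 = C2V2 → 0.658 mM × 2714 mL ÷ 12.8 mM = 139.52 mL
sorbitol: 132 mmol/L × 182.2 g/mol × 2.714 L ÷ 1000 = 65.27 g
L-cysteine hydrochloride monohydrate: 4.16 mmol/L × 175.63 g/mol × 2.714 L ÷ 1000 = 1.98 g
folic acid: 4.59 µmol/L × 441.4 g/mol × 2.714 L ÷ 1000 = 5.50 mg
disodium phosphate: 30.4 mmol/L × 142 g/mol × 2.714 L ÷ 1000 = 11.72 g

IPTG 139.52 mL; sorbitol 65.27 g; L-cysteine hydrochloride monohydrate 1.98 g; folic acid 5.50 mg; disodium phosphate 11.72 g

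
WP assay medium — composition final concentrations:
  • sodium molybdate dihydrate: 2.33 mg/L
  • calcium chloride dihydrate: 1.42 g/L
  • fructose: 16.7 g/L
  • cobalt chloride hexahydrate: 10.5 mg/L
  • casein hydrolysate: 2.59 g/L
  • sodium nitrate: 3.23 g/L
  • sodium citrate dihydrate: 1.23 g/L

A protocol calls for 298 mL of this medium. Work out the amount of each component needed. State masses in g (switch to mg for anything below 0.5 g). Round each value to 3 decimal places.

Scale factor relative to 1 L: 0.298.
sodium molybdate dihydrate: 2.33 mg/L × 0.298 L = 0.694 mg
calcium chloride dihydrate: 1.42 g/L × 0.298 L = 0.42316 g = 423.160 mg
fructose: 16.7 g/L × 0.298 L = 4.977 g
cobalt chloride hexahydrate: 10.5 mg/L × 0.298 L = 3.129 mg
casein hydrolysate: 2.59 g/L × 0.298 L = 0.772 g
sodium nitrate: 3.23 g/L × 0.298 L = 0.963 g
sodium citrate dihydrate: 1.23 g/L × 0.298 L = 0.36654 g = 366.540 mg

sodium molybdate dihydrate 0.694 mg; calcium chloride dihydrate 423.160 mg; fructose 4.977 g; cobalt chloride hexahydrate 3.129 mg; casein hydrolysate 0.772 g; sodium nitrate 0.963 g; sodium citrate dihydrate 366.540 mg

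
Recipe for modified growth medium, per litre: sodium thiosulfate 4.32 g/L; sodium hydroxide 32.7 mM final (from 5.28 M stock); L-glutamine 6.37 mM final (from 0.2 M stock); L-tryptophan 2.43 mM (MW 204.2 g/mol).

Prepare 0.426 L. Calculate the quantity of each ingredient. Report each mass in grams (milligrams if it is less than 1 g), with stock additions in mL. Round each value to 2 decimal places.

sodium thiosulfate 1.84 g; sodium hydroxide 2.64 mL; L-glutamine 13.57 mL; L-tryptophan 211.38 mg

Scale factor relative to 1 L: 0.426.
sodium thiosulfate: 4.32 g/L × 0.426 L = 1.84 g
sodium hydroxide: V = C2·V2/C1 = 32.7 mM × 426 mL ÷ 5280 mM = 2.64 mL
L-glutamine: C1V1 = C2V2 → 6.37 mM × 426 mL ÷ 200 mM = 13.57 mL
L-tryptophan: 2.43 mmol/L × 204.2 mg/mmol × 0.426 L = 211.38 mg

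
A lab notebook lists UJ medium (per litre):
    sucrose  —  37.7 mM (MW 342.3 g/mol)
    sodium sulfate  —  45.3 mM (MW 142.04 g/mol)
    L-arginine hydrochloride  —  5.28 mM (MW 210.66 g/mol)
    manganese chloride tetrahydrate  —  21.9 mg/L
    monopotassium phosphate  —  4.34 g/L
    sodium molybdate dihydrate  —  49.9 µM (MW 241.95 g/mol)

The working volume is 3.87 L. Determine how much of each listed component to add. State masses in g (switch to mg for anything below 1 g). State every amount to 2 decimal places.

sucrose 49.94 g; sodium sulfate 24.90 g; L-arginine hydrochloride 4.30 g; manganese chloride tetrahydrate 84.75 mg; monopotassium phosphate 16.80 g; sodium molybdate dihydrate 46.72 mg

Working volume: 3.87 L.
sucrose: 37.7 mmol/L × 342.3 g/mol × 3.87 L ÷ 1000 = 49.94 g
sodium sulfate: 45.3 mmol/L × 142.04 g/mol × 3.87 L ÷ 1000 = 24.90 g
L-arginine hydrochloride: 5.28 mmol/L × 210.66 g/mol × 3.87 L ÷ 1000 = 4.30 g
manganese chloride tetrahydrate: 21.9 mg/L × 3.87 L = 84.75 mg
monopotassium phosphate: 4.34 g/L × 3.87 L = 16.80 g
sodium molybdate dihydrate: 49.9 µmol/L × 241.95 g/mol × 3.87 L ÷ 1000 = 46.72 mg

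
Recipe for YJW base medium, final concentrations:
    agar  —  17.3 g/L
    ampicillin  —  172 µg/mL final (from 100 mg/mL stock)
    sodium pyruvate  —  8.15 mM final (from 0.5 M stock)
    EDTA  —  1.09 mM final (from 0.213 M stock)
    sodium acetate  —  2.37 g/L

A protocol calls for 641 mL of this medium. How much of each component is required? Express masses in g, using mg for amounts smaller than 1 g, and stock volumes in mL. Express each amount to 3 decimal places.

agar 11.089 g; ampicillin 1.103 mL; sodium pyruvate 10.448 mL; EDTA 3.280 mL; sodium acetate 1.519 g

Working volume: 641 mL = 0.641 L.
agar: 17.3 g/L × 0.641 L = 11.089 g
ampicillin: dilute stock: 172 µg/mL × 641 mL ÷ 100000 µg/mL = 1.103 mL
sodium pyruvate: C1V1 = C2V2 → 8.15 mM × 641 mL ÷ 500 mM = 10.448 mL
EDTA: dilute stock: 1.09 mM × 641 mL ÷ 213 mM = 3.280 mL
sodium acetate: 2.37 g/L × 0.641 L = 1.519 g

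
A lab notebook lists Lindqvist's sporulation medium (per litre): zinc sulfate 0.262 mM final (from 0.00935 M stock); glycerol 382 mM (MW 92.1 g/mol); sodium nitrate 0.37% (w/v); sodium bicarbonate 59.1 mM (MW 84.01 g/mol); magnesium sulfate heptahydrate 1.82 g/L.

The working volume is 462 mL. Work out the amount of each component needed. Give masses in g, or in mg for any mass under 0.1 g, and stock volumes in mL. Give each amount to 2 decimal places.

zinc sulfate 12.95 mL; glycerol 16.25 g; sodium nitrate 1.71 g; sodium bicarbonate 2.29 g; magnesium sulfate heptahydrate 0.84 g

Target volume = 462 mL = 0.462 L.
zinc sulfate: C1V1 = C2V2 → 0.262 mM × 462 mL ÷ 9.35 mM = 12.95 mL
glycerol: 382 mmol/L × 92.1 g/mol × 0.462 L ÷ 1000 = 16.25 g
sodium nitrate: 0.37 g per 100 mL × 462 mL ÷ 100 = 1.71 g
sodium bicarbonate: 59.1 mmol/L × 84.01 g/mol × 0.462 L ÷ 1000 = 2.29 g
magnesium sulfate heptahydrate: 1.82 g/L × 0.462 L = 0.84 g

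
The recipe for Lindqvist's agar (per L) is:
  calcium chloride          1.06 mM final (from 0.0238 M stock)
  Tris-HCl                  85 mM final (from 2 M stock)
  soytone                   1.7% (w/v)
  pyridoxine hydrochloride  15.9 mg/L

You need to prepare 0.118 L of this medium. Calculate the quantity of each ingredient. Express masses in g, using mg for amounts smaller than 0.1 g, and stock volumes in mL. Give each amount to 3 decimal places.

Scale factor relative to 1 L: 0.118.
calcium chloride: V = C2·V2/C1 = 1.06 mM × 118 mL ÷ 23.8 mM = 5.255 mL
Tris-HCl: C1V1 = C2V2 → 85 mM × 118 mL ÷ 2000 mM = 5.015 mL
soytone: 1.7 g per 100 mL × 118 mL ÷ 100 = 2.006 g
pyridoxine hydrochloride: 15.9 mg/L × 0.118 L = 1.876 mg

calcium chloride 5.255 mL; Tris-HCl 5.015 mL; soytone 2.006 g; pyridoxine hydrochloride 1.876 mg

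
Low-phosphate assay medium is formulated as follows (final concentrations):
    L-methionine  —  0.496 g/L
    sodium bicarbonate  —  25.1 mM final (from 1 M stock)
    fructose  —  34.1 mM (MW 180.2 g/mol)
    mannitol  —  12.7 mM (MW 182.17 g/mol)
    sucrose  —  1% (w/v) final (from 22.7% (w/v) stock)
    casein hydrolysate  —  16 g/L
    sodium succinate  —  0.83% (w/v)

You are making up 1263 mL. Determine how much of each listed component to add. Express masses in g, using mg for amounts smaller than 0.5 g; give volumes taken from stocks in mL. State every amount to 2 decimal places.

L-methionine 0.63 g; sodium bicarbonate 31.70 mL; fructose 7.76 g; mannitol 2.92 g; sucrose 55.64 mL; casein hydrolysate 20.21 g; sodium succinate 10.48 g

Working volume: 1263 mL = 1.263 L.
L-methionine: 0.496 g/L × 1.263 L = 0.63 g
sodium bicarbonate: V = C2·V2/C1 = 25.1 mM × 1263 mL ÷ 1000 mM = 31.70 mL
fructose: 34.1 mmol/L × 180.2 g/mol × 1.263 L ÷ 1000 = 7.76 g
mannitol: 12.7 mmol/L × 182.17 g/mol × 1.263 L ÷ 1000 = 2.92 g
sucrose: dilute stock: 1% ÷ 22.7% × 1263 mL = 55.64 mL
casein hydrolysate: 16 g/L × 1.263 L = 20.21 g
sodium succinate: 0.83% w/v = 8.3 g/L → 8.3 × 1.263 L = 10.48 g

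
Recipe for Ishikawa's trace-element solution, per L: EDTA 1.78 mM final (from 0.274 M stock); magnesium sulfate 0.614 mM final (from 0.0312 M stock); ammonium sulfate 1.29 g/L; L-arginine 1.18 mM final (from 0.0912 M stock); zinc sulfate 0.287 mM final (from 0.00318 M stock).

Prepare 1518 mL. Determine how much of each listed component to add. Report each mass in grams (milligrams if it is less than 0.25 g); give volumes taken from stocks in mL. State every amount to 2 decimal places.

EDTA 9.86 mL; magnesium sulfate 29.87 mL; ammonium sulfate 1.96 g; L-arginine 19.64 mL; zinc sulfate 137.00 mL

Scale factor relative to 1 L: 1.518.
EDTA: C1V1 = C2V2 → 1.78 mM × 1518 mL ÷ 274 mM = 9.86 mL
magnesium sulfate: dilute stock: 0.614 mM × 1518 mL ÷ 31.2 mM = 29.87 mL
ammonium sulfate: 1.29 g/L × 1.518 L = 1.96 g
L-arginine: V = C2·V2/C1 = 1.18 mM × 1518 mL ÷ 91.2 mM = 19.64 mL
zinc sulfate: dilute stock: 0.287 mM × 1518 mL ÷ 3.18 mM = 137.00 mL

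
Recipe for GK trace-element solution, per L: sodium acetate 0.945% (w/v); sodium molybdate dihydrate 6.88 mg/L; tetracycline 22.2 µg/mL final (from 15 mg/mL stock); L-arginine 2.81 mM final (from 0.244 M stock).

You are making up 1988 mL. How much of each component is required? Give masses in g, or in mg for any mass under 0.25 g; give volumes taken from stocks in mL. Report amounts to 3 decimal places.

sodium acetate 18.787 g; sodium molybdate dihydrate 13.677 mg; tetracycline 2.942 mL; L-arginine 22.895 mL

Working volume: 1988 mL = 1.988 L.
sodium acetate: 0.945% w/v = 9.45 g/L → 9.45 × 1.988 L = 18.787 g
sodium molybdate dihydrate: 6.88 mg/L × 1.988 L = 13.677 mg
tetracycline: V = C2·V2/C1 = 22.2 µg/mL × 1988 mL ÷ 15000 µg/mL = 2.942 mL
L-arginine: dilute stock: 2.81 mM × 1988 mL ÷ 244 mM = 22.895 mL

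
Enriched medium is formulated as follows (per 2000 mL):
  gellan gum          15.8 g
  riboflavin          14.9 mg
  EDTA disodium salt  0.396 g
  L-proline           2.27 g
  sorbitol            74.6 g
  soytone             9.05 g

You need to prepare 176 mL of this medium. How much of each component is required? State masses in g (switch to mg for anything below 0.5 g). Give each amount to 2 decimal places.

gellan gum 1.39 g; riboflavin 1.31 mg; EDTA disodium salt 34.85 mg; L-proline 199.76 mg; sorbitol 6.56 g; soytone 0.80 g

Scale factor = 176 mL / 2000 mL = 0.088.
gellan gum: 15.8 g × (176 mL / 2000 mL) = 1.39 g
riboflavin: 14.9 mg × (176 mL / 2000 mL) = 1.31 mg
EDTA disodium salt: 0.396 g × (176 mL / 2000 mL) = 0.034848 g = 34.85 mg
L-proline: 2.27 g × (176 mL / 2000 mL) = 0.19976 g = 199.76 mg
sorbitol: 74.6 g × (176 mL / 2000 mL) = 6.56 g
soytone: 9.05 g × (176 mL / 2000 mL) = 0.80 g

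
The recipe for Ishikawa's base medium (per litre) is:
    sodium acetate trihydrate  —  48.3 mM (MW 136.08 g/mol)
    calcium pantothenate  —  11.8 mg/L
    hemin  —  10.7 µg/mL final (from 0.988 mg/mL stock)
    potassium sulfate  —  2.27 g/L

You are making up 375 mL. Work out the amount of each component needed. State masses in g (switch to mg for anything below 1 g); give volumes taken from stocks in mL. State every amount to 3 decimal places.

Target volume = 375 mL = 0.375 L.
sodium acetate trihydrate: 48.3 mmol/L × 136.08 g/mol × 0.375 L ÷ 1000 = 2.465 g
calcium pantothenate: 11.8 mg/L × 0.375 L = 4.425 mg
hemin: dilute stock: 10.7 µg/mL × 375 mL ÷ 988 µg/mL = 4.061 mL
potassium sulfate: 2.27 g/L × 0.375 L = 0.85125 g = 851.250 mg

sodium acetate trihydrate 2.465 g; calcium pantothenate 4.425 mg; hemin 4.061 mL; potassium sulfate 851.250 mg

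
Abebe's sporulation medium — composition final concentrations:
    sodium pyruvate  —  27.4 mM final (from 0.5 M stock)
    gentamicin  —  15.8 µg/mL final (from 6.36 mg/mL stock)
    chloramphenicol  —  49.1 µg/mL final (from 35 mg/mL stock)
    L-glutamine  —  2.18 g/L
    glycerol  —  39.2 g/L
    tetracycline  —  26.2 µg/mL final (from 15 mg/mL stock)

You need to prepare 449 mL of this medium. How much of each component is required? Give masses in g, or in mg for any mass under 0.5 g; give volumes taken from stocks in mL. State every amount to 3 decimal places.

Scale factor relative to 1 L: 0.449.
sodium pyruvate: V = C2·V2/C1 = 27.4 mM × 449 mL ÷ 500 mM = 24.605 mL
gentamicin: V = C2·V2/C1 = 15.8 µg/mL × 449 mL ÷ 6360 µg/mL = 1.115 mL
chloramphenicol: C1V1 = C2V2 → 49.1 µg/mL × 449 mL ÷ 35000 µg/mL = 0.630 mL
L-glutamine: 2.18 g/L × 0.449 L = 0.979 g
glycerol: 39.2 g/L × 0.449 L = 17.601 g
tetracycline: dilute stock: 26.2 µg/mL × 449 mL ÷ 15000 µg/mL = 0.784 mL

sodium pyruvate 24.605 mL; gentamicin 1.115 mL; chloramphenicol 0.630 mL; L-glutamine 0.979 g; glycerol 17.601 g; tetracycline 0.784 mL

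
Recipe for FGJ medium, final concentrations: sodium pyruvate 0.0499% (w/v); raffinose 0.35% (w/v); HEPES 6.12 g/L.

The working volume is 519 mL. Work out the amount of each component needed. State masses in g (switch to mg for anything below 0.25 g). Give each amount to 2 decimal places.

sodium pyruvate 0.26 g; raffinose 1.82 g; HEPES 3.18 g

Working volume: 519 mL = 0.519 L.
sodium pyruvate: 0.0499 g per 100 mL × 519 mL ÷ 100 = 0.26 g
raffinose: 0.35% w/v = 3.5 g/L → 3.5 × 0.519 L = 1.82 g
HEPES: 6.12 g/L × 0.519 L = 3.18 g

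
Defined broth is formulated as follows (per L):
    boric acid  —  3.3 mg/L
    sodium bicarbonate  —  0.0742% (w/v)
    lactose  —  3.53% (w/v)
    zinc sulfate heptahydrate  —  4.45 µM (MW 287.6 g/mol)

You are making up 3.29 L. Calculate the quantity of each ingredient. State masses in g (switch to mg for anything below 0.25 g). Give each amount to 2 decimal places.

boric acid 10.86 mg; sodium bicarbonate 2.44 g; lactose 116.14 g; zinc sulfate heptahydrate 4.21 mg

Working volume: 3.29 L.
boric acid: 3.3 mg/L × 3.29 L = 10.86 mg
sodium bicarbonate: 0.0742 g per 100 mL × 3290 mL ÷ 100 = 2.44 g
lactose: 3.53% w/v = 35.3 g/L → 35.3 × 3.29 L = 116.14 g
zinc sulfate heptahydrate: 4.45 µmol/L × 287.6 g/mol × 3.29 L ÷ 1000 = 4.21 mg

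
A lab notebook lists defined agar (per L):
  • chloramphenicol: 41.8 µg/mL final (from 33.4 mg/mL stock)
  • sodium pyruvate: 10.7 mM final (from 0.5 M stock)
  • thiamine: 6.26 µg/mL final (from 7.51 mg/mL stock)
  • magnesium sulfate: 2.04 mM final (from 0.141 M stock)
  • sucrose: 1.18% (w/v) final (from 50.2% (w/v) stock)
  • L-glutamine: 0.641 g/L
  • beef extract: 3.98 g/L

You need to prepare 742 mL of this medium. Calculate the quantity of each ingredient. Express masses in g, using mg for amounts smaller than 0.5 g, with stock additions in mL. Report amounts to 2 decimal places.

chloramphenicol 0.93 mL; sodium pyruvate 15.88 mL; thiamine 0.62 mL; magnesium sulfate 10.74 mL; sucrose 17.44 mL; L-glutamine 475.62 mg; beef extract 2.95 g

Scale factor relative to 1 L: 0.742.
chloramphenicol: dilute stock: 41.8 µg/mL × 742 mL ÷ 33400 µg/mL = 0.93 mL
sodium pyruvate: dilute stock: 10.7 mM × 742 mL ÷ 500 mM = 15.88 mL
thiamine: dilute stock: 6.26 µg/mL × 742 mL ÷ 7510 µg/mL = 0.62 mL
magnesium sulfate: dilute stock: 2.04 mM × 742 mL ÷ 141 mM = 10.74 mL
sucrose: dilute stock: 1.18% ÷ 50.2% × 742 mL = 17.44 mL
L-glutamine: 0.641 g/L × 0.742 L = 0.475622 g = 475.62 mg
beef extract: 3.98 g/L × 0.742 L = 2.95 g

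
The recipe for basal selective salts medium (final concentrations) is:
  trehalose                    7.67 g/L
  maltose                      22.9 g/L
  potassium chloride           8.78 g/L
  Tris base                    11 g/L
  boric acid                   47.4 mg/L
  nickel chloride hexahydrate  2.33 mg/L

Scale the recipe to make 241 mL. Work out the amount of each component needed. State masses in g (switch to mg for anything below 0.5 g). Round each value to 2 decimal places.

Working volume: 241 mL = 0.241 L.
trehalose: 7.67 g/L × 0.241 L = 1.85 g
maltose: 22.9 g/L × 0.241 L = 5.52 g
potassium chloride: 8.78 g/L × 0.241 L = 2.12 g
Tris base: 11 g/L × 0.241 L = 2.65 g
boric acid: 47.4 mg/L × 0.241 L = 11.42 mg
nickel chloride hexahydrate: 2.33 mg/L × 0.241 L = 0.56 mg

trehalose 1.85 g; maltose 5.52 g; potassium chloride 2.12 g; Tris base 2.65 g; boric acid 11.42 mg; nickel chloride hexahydrate 0.56 mg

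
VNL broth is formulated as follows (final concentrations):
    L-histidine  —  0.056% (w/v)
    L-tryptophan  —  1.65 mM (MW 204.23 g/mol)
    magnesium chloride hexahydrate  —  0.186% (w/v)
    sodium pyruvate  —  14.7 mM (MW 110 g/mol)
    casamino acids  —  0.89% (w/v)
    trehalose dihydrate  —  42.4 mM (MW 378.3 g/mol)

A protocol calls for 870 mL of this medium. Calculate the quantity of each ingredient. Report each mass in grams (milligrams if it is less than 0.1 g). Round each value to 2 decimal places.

Target volume = 870 mL = 0.87 L.
L-histidine: 0.056% w/v = 0.56 g/L → 0.56 × 0.87 L = 0.49 g
L-tryptophan: 1.65 mmol/L × 204.23 g/mol × 0.87 L ÷ 1000 = 0.29 g
magnesium chloride hexahydrate: 0.186% w/v = 1.86 g/L → 1.86 × 0.87 L = 1.62 g
sodium pyruvate: 14.7 mmol/L × 110 g/mol × 0.87 L ÷ 1000 = 1.41 g
casamino acids: 0.89% w/v = 8.9 g/L → 8.9 × 0.87 L = 7.74 g
trehalose dihydrate: 42.4 mmol/L × 378.3 g/mol × 0.87 L ÷ 1000 = 13.95 g

L-histidine 0.49 g; L-tryptophan 0.29 g; magnesium chloride hexahydrate 1.62 g; sodium pyruvate 1.41 g; casamino acids 7.74 g; trehalose dihydrate 13.95 g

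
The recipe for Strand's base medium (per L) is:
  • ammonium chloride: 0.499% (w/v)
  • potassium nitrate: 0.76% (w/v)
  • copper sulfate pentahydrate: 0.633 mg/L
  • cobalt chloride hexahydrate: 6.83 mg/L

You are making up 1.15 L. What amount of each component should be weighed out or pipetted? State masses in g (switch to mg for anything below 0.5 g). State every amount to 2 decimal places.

ammonium chloride 5.74 g; potassium nitrate 8.74 g; copper sulfate pentahydrate 0.73 mg; cobalt chloride hexahydrate 7.85 mg

Scale factor relative to 1 L: 1.15.
ammonium chloride: 0.499 g per 100 mL × 1150 mL ÷ 100 = 5.74 g
potassium nitrate: 0.76 g per 100 mL × 1150 mL ÷ 100 = 8.74 g
copper sulfate pentahydrate: 0.633 mg/L × 1.15 L = 0.73 mg
cobalt chloride hexahydrate: 6.83 mg/L × 1.15 L = 7.85 mg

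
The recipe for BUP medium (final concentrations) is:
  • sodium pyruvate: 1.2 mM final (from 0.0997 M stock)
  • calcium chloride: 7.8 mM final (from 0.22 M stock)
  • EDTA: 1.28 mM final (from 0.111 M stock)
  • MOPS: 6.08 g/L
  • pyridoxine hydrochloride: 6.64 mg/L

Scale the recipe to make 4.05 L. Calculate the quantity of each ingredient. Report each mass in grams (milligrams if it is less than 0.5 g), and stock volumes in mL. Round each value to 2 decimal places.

Scale factor relative to 1 L: 4.05.
sodium pyruvate: dilute stock: 1.2 mM × 4050 mL ÷ 99.7 mM = 48.75 mL
calcium chloride: V = C2·V2/C1 = 7.8 mM × 4050 mL ÷ 220 mM = 143.59 mL
EDTA: C1V1 = C2V2 → 1.28 mM × 4050 mL ÷ 111 mM = 46.70 mL
MOPS: 6.08 g/L × 4.05 L = 24.62 g
pyridoxine hydrochloride: 6.64 mg/L × 4.05 L = 26.89 mg

sodium pyruvate 48.75 mL; calcium chloride 143.59 mL; EDTA 46.70 mL; MOPS 24.62 g; pyridoxine hydrochloride 26.89 mg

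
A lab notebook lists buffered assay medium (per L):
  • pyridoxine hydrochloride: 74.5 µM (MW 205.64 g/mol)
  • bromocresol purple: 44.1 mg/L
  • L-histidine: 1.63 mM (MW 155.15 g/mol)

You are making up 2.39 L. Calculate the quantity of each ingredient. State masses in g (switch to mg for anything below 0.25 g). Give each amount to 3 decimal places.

pyridoxine hydrochloride 36.615 mg; bromocresol purple 105.399 mg; L-histidine 0.604 g

Scale factor relative to 1 L: 2.39.
pyridoxine hydrochloride: 74.5 µmol/L × 205.64 g/mol × 2.39 L ÷ 1000 = 36.615 mg
bromocresol purple: 44.1 mg/L × 2.39 L = 105.399 mg
L-histidine: 1.63 mmol/L × 155.15 g/mol × 2.39 L ÷ 1000 = 0.604 g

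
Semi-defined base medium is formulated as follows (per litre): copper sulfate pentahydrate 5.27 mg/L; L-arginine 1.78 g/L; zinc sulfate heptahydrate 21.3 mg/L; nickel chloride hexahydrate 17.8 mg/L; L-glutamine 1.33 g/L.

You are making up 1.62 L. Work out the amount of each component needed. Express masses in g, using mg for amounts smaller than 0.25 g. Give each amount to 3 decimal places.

Working volume: 1.62 L.
copper sulfate pentahydrate: 5.27 mg/L × 1.62 L = 8.537 mg
L-arginine: 1.78 g/L × 1.62 L = 2.884 g
zinc sulfate heptahydrate: 21.3 mg/L × 1.62 L = 34.506 mg
nickel chloride hexahydrate: 17.8 mg/L × 1.62 L = 28.836 mg
L-glutamine: 1.33 g/L × 1.62 L = 2.155 g

copper sulfate pentahydrate 8.537 mg; L-arginine 2.884 g; zinc sulfate heptahydrate 34.506 mg; nickel chloride hexahydrate 28.836 mg; L-glutamine 2.155 g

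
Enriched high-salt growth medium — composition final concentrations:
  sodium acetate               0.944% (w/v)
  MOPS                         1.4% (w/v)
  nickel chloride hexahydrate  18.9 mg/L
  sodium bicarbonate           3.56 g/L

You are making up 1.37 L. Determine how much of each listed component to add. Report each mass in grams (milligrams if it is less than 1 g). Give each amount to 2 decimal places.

Scale factor relative to 1 L: 1.37.
sodium acetate: 0.944% w/v = 9.44 g/L → 9.44 × 1.37 L = 12.93 g
MOPS: 1.4% w/v = 14 g/L → 14 × 1.37 L = 19.18 g
nickel chloride hexahydrate: 18.9 mg/L × 1.37 L = 25.89 mg
sodium bicarbonate: 3.56 g/L × 1.37 L = 4.88 g

sodium acetate 12.93 g; MOPS 19.18 g; nickel chloride hexahydrate 25.89 mg; sodium bicarbonate 4.88 g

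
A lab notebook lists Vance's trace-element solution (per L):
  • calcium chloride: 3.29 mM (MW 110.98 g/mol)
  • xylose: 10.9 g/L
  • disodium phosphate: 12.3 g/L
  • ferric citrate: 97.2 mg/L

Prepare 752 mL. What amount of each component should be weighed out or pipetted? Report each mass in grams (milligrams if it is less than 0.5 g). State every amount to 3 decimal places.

calcium chloride 274.573 mg; xylose 8.197 g; disodium phosphate 9.250 g; ferric citrate 73.094 mg

Target volume = 752 mL = 0.752 L.
calcium chloride: 3.29 mmol/L × 110.98 mg/mmol × 0.752 L = 274.573 mg
xylose: 10.9 g/L × 0.752 L = 8.197 g
disodium phosphate: 12.3 g/L × 0.752 L = 9.250 g
ferric citrate: 97.2 mg/L × 0.752 L = 73.094 mg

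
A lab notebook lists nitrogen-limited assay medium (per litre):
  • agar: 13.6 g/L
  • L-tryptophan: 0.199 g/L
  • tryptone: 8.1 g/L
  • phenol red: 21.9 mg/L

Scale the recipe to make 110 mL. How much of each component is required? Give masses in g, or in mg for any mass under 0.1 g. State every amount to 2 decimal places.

agar 1.50 g; L-tryptophan 21.89 mg; tryptone 0.89 g; phenol red 2.41 mg

Target volume = 110 mL = 0.11 L.
agar: 13.6 g/L × 0.11 L = 1.50 g
L-tryptophan: 0.199 g/L × 0.11 L = 0.02189 g = 21.89 mg
tryptone: 8.1 g/L × 0.11 L = 0.89 g
phenol red: 21.9 mg/L × 0.11 L = 2.41 mg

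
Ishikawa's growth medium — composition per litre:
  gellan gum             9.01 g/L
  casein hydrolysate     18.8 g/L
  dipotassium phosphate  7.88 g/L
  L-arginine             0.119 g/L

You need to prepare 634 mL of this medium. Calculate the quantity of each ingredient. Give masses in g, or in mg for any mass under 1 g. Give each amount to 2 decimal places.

gellan gum 5.71 g; casein hydrolysate 11.92 g; dipotassium phosphate 5.00 g; L-arginine 75.45 mg

Scale factor relative to 1 L: 0.634.
gellan gum: 9.01 g/L × 0.634 L = 5.71 g
casein hydrolysate: 18.8 g/L × 0.634 L = 11.92 g
dipotassium phosphate: 7.88 g/L × 0.634 L = 5.00 g
L-arginine: 0.119 g/L × 0.634 L = 0.075446 g = 75.45 mg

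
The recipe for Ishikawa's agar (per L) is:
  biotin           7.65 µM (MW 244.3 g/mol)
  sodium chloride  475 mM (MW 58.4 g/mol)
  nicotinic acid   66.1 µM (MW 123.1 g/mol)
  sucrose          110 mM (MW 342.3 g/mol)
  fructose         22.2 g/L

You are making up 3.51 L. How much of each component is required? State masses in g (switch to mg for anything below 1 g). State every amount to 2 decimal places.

biotin 6.56 mg; sodium chloride 97.37 g; nicotinic acid 28.56 mg; sucrose 132.16 g; fructose 77.92 g

Scale factor relative to 1 L: 3.51.
biotin: 7.65 µmol/L × 244.3 g/mol × 3.51 L ÷ 1000 = 6.56 mg
sodium chloride: 475 mmol/L × 58.4 g/mol × 3.51 L ÷ 1000 = 97.37 g
nicotinic acid: 66.1 µmol/L × 123.1 g/mol × 3.51 L ÷ 1000 = 28.56 mg
sucrose: 110 mmol/L × 342.3 g/mol × 3.51 L ÷ 1000 = 132.16 g
fructose: 22.2 g/L × 3.51 L = 77.92 g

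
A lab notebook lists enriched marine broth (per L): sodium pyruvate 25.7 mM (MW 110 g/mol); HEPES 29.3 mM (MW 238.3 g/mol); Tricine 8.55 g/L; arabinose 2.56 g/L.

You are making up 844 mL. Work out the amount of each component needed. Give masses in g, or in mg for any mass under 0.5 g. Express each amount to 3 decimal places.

sodium pyruvate 2.386 g; HEPES 5.893 g; Tricine 7.216 g; arabinose 2.161 g

Target volume = 844 mL = 0.844 L.
sodium pyruvate: 25.7 mmol/L × 110 g/mol × 0.844 L ÷ 1000 = 2.386 g
HEPES: 29.3 mmol/L × 238.3 g/mol × 0.844 L ÷ 1000 = 5.893 g
Tricine: 8.55 g/L × 0.844 L = 7.216 g
arabinose: 2.56 g/L × 0.844 L = 2.161 g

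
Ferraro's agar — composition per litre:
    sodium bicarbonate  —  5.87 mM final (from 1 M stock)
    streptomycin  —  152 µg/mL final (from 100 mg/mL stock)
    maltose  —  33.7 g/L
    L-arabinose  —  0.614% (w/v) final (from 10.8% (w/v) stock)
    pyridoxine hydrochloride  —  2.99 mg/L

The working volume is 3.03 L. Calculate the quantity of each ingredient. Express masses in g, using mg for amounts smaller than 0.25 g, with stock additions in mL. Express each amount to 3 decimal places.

sodium bicarbonate 17.786 mL; streptomycin 4.606 mL; maltose 102.111 g; L-arabinose 172.261 mL; pyridoxine hydrochloride 9.060 mg

Scale factor relative to 1 L: 3.03.
sodium bicarbonate: dilute stock: 5.87 mM × 3030 mL ÷ 1000 mM = 17.786 mL
streptomycin: C1V1 = C2V2 → 152 µg/mL × 3030 mL ÷ 100000 µg/mL = 4.606 mL
maltose: 33.7 g/L × 3.03 L = 102.111 g
L-arabinose: dilute stock: 0.614% ÷ 10.8% × 3030 mL = 172.261 mL
pyridoxine hydrochloride: 2.99 mg/L × 3.03 L = 9.060 mg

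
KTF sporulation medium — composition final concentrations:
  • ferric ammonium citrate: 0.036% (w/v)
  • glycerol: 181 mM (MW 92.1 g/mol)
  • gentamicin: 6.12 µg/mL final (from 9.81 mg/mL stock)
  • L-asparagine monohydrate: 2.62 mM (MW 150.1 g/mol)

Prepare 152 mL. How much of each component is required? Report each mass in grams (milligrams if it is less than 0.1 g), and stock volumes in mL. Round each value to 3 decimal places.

Scale factor relative to 1 L: 0.152.
ferric ammonium citrate: 0.036% w/v = 0.36 g/L → 0.36 × 0.152 L = 0.05472 g = 54.720 mg
glycerol: 181 mmol/L × 92.1 g/mol × 0.152 L ÷ 1000 = 2.534 g
gentamicin: V = C2·V2/C1 = 6.12 µg/mL × 152 mL ÷ 9810 µg/mL = 0.095 mL
L-asparagine monohydrate: 2.62 mmol/L × 150.1 mg/mmol × 0.152 L = 59.776 mg

ferric ammonium citrate 54.720 mg; glycerol 2.534 g; gentamicin 0.095 mL; L-asparagine monohydrate 59.776 mg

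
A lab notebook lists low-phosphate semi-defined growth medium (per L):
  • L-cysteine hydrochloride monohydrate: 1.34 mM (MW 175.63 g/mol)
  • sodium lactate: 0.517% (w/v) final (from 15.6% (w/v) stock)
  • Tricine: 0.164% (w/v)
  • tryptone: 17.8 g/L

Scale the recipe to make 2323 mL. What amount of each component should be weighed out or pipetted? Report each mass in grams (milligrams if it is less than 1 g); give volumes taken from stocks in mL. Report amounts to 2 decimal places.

Target volume = 2323 mL = 2.323 L.
L-cysteine hydrochloride monohydrate: 1.34 mmol/L × 175.63 mg/mmol × 2.323 L = 546.70 mg
sodium lactate: C1V1 = C2V2 → 0.517% ÷ 15.6% × 2323 mL = 76.99 mL
Tricine: 0.164% w/v = 1.64 g/L → 1.64 × 2.323 L = 3.81 g
tryptone: 17.8 g/L × 2.323 L = 41.35 g

L-cysteine hydrochloride monohydrate 546.70 mg; sodium lactate 76.99 mL; Tricine 3.81 g; tryptone 41.35 g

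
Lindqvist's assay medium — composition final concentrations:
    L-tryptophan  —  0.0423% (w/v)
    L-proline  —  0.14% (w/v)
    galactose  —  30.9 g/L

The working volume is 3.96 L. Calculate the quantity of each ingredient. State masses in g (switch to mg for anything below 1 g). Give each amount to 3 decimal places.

L-tryptophan 1.675 g; L-proline 5.544 g; galactose 122.364 g

Working volume: 3.96 L.
L-tryptophan: 0.0423 g per 100 mL × 3960 mL ÷ 100 = 1.675 g
L-proline: 0.14 g per 100 mL × 3960 mL ÷ 100 = 5.544 g
galactose: 30.9 g/L × 3.96 L = 122.364 g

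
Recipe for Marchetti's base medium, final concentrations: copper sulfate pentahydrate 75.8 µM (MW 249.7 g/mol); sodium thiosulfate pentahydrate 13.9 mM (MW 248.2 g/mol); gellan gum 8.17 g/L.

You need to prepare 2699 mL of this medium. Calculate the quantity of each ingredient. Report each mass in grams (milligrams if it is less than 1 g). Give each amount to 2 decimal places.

copper sulfate pentahydrate 51.08 mg; sodium thiosulfate pentahydrate 9.31 g; gellan gum 22.05 g

Working volume: 2699 mL = 2.699 L.
copper sulfate pentahydrate: 75.8 µmol/L × 249.7 g/mol × 2.699 L ÷ 1000 = 51.08 mg
sodium thiosulfate pentahydrate: 13.9 mmol/L × 248.2 g/mol × 2.699 L ÷ 1000 = 9.31 g
gellan gum: 8.17 g/L × 2.699 L = 22.05 g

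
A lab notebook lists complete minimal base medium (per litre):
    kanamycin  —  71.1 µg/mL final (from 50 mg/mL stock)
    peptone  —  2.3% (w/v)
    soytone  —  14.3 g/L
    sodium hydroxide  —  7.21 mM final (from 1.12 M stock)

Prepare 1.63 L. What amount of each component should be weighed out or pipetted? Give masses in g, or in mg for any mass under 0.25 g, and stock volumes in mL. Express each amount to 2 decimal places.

kanamycin 2.32 mL; peptone 37.49 g; soytone 23.31 g; sodium hydroxide 10.49 mL

Scale factor relative to 1 L: 1.63.
kanamycin: C1V1 = C2V2 → 71.1 µg/mL × 1630 mL ÷ 50000 µg/mL = 2.32 mL
peptone: 2.3% w/v = 23 g/L → 23 × 1.63 L = 37.49 g
soytone: 14.3 g/L × 1.63 L = 23.31 g
sodium hydroxide: V = C2·V2/C1 = 7.21 mM × 1630 mL ÷ 1120 mM = 10.49 mL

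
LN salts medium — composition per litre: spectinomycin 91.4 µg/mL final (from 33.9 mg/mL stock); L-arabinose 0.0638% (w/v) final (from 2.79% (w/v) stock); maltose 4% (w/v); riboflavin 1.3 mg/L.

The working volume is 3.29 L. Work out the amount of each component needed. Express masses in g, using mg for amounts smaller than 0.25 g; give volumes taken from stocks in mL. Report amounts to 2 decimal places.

spectinomycin 8.87 mL; L-arabinose 75.23 mL; maltose 131.60 g; riboflavin 4.28 mg

Working volume: 3.29 L.
spectinomycin: dilute stock: 91.4 µg/mL × 3290 mL ÷ 33900 µg/mL = 8.87 mL
L-arabinose: C1V1 = C2V2 → 0.0638% ÷ 2.79% × 3290 mL = 75.23 mL
maltose: 4 g per 100 mL × 3290 mL ÷ 100 = 131.60 g
riboflavin: 1.3 mg/L × 3.29 L = 4.28 mg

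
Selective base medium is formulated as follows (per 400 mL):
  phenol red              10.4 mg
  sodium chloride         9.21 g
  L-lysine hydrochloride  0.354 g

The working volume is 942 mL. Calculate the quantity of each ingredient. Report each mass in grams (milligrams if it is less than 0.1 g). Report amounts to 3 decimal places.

Ratio of target to recipe volume: 942 / 400 = 2.355.
phenol red: 10.4 mg × (942 mL / 400 mL) = 24.492 mg
sodium chloride: 9.21 g × (942 mL / 400 mL) = 21.690 g
L-lysine hydrochloride: 0.354 g × (942 mL / 400 mL) = 0.834 g

phenol red 24.492 mg; sodium chloride 21.690 g; L-lysine hydrochloride 0.834 g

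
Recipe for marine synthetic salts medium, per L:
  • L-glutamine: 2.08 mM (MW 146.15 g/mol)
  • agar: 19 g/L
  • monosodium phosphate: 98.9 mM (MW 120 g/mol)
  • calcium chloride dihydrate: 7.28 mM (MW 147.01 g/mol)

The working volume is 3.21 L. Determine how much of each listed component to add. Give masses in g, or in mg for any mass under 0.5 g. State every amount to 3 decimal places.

L-glutamine 0.976 g; agar 60.990 g; monosodium phosphate 38.096 g; calcium chloride dihydrate 3.435 g

Scale factor relative to 1 L: 3.21.
L-glutamine: 2.08 mmol/L × 146.15 g/mol × 3.21 L ÷ 1000 = 0.976 g
agar: 19 g/L × 3.21 L = 60.990 g
monosodium phosphate: 98.9 mmol/L × 120 g/mol × 3.21 L ÷ 1000 = 38.096 g
calcium chloride dihydrate: 7.28 mmol/L × 147.01 g/mol × 3.21 L ÷ 1000 = 3.435 g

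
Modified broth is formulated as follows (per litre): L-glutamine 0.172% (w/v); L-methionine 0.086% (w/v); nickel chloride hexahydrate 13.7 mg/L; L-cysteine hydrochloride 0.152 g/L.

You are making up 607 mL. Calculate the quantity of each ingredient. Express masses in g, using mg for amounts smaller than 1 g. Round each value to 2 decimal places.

Target volume = 607 mL = 0.607 L.
L-glutamine: 0.172 g per 100 mL × 607 mL ÷ 100 = 1.04 g
L-methionine: 0.086% w/v = 0.86 g/L → 0.86 × 0.607 L = 0.52202 g = 522.02 mg
nickel chloride hexahydrate: 13.7 mg/L × 0.607 L = 8.32 mg
L-cysteine hydrochloride: 0.152 g/L × 0.607 L = 0.092264 g = 92.26 mg

L-glutamine 1.04 g; L-methionine 522.02 mg; nickel chloride hexahydrate 8.32 mg; L-cysteine hydrochloride 92.26 mg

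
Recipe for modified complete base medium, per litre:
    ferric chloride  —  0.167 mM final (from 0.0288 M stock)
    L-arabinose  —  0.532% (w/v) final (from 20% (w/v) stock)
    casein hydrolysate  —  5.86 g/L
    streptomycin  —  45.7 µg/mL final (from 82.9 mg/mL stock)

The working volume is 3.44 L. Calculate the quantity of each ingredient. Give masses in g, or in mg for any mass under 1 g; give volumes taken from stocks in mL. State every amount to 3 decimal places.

Scale factor relative to 1 L: 3.44.
ferric chloride: C1V1 = C2V2 → 0.167 mM × 3440 mL ÷ 28.8 mM = 19.947 mL
L-arabinose: V = C2·V2/C1 = 0.532% ÷ 20% × 3440 mL = 91.504 mL
casein hydrolysate: 5.86 g/L × 3.44 L = 20.158 g
streptomycin: dilute stock: 45.7 µg/mL × 3440 mL ÷ 82900 µg/mL = 1.896 mL

ferric chloride 19.947 mL; L-arabinose 91.504 mL; casein hydrolysate 20.158 g; streptomycin 1.896 mL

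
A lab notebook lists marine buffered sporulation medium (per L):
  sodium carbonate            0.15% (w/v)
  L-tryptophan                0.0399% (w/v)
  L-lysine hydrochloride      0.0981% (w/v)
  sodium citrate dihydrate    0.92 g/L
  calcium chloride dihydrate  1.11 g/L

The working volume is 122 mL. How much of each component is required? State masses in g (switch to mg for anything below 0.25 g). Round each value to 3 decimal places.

Target volume = 122 mL = 0.122 L.
sodium carbonate: 0.15% w/v = 1.5 g/L → 1.5 × 0.122 L = 0.183 g = 183.000 mg
L-tryptophan: 0.0399 g per 100 mL × 122 mL ÷ 100 = 0.048678 g = 48.678 mg
L-lysine hydrochloride: 0.0981 g per 100 mL × 122 mL ÷ 100 = 0.119682 g = 119.682 mg
sodium citrate dihydrate: 0.92 g/L × 0.122 L = 0.11224 g = 112.240 mg
calcium chloride dihydrate: 1.11 g/L × 0.122 L = 0.13542 g = 135.420 mg

sodium carbonate 183.000 mg; L-tryptophan 48.678 mg; L-lysine hydrochloride 119.682 mg; sodium citrate dihydrate 112.240 mg; calcium chloride dihydrate 135.420 mg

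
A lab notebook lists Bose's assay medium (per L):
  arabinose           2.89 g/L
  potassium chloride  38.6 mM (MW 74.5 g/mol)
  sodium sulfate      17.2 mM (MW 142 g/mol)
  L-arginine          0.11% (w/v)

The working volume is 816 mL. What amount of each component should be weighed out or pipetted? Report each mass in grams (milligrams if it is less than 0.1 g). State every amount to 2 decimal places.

Working volume: 816 mL = 0.816 L.
arabinose: 2.89 g/L × 0.816 L = 2.36 g
potassium chloride: 38.6 mmol/L × 74.5 g/mol × 0.816 L ÷ 1000 = 2.35 g
sodium sulfate: 17.2 mmol/L × 142 g/mol × 0.816 L ÷ 1000 = 1.99 g
L-arginine: 0.11 g per 100 mL × 816 mL ÷ 100 = 0.90 g

arabinose 2.36 g; potassium chloride 2.35 g; sodium sulfate 1.99 g; L-arginine 0.90 g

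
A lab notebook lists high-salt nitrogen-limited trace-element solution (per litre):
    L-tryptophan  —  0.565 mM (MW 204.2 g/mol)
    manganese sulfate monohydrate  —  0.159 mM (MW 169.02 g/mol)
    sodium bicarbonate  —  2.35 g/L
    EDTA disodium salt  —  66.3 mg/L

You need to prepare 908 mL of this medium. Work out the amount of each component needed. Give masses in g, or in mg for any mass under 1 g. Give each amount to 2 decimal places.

Target volume = 908 mL = 0.908 L.
L-tryptophan: 0.565 mmol/L × 204.2 mg/mmol × 0.908 L = 104.76 mg
manganese sulfate monohydrate: 0.159 mmol/L × 169.02 mg/mmol × 0.908 L = 24.40 mg
sodium bicarbonate: 2.35 g/L × 0.908 L = 2.13 g
EDTA disodium salt: 66.3 mg/L × 0.908 L = 60.20 mg

L-tryptophan 104.76 mg; manganese sulfate monohydrate 24.40 mg; sodium bicarbonate 2.13 g; EDTA disodium salt 60.20 mg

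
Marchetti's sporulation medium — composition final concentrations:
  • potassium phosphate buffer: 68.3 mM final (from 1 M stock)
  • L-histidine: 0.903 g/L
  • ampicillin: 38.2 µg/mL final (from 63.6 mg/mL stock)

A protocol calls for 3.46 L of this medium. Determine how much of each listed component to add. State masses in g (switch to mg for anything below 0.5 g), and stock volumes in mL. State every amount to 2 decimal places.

potassium phosphate buffer 236.32 mL; L-histidine 3.12 g; ampicillin 2.08 mL

Working volume: 3.46 L.
potassium phosphate buffer: C1V1 = C2V2 → 68.3 mM × 3460 mL ÷ 1000 mM = 236.32 mL
L-histidine: 0.903 g/L × 3.46 L = 3.12 g
ampicillin: V = C2·V2/C1 = 38.2 µg/mL × 3460 mL ÷ 63600 µg/mL = 2.08 mL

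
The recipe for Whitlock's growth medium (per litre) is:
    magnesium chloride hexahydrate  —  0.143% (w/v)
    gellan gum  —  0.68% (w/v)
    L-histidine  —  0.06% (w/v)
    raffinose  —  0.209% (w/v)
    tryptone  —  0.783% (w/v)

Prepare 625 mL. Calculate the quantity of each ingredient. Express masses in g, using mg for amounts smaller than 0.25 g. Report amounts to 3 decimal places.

Target volume = 625 mL = 0.625 L.
magnesium chloride hexahydrate: 0.143 g per 100 mL × 625 mL ÷ 100 = 0.894 g
gellan gum: 0.68 g per 100 mL × 625 mL ÷ 100 = 4.250 g
L-histidine: 0.06 g per 100 mL × 625 mL ÷ 100 = 0.375 g
raffinose: 0.209% w/v = 2.09 g/L → 2.09 × 0.625 L = 1.306 g
tryptone: 0.783 g per 100 mL × 625 mL ÷ 100 = 4.894 g

magnesium chloride hexahydrate 0.894 g; gellan gum 4.250 g; L-histidine 0.375 g; raffinose 1.306 g; tryptone 4.894 g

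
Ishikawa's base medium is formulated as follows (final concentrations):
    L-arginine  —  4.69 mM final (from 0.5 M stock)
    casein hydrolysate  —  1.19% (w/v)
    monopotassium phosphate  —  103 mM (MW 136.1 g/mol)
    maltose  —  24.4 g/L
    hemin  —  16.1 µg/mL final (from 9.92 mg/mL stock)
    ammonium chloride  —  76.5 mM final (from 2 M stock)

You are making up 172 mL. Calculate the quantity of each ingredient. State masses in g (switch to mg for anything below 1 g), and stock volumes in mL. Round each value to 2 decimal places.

Scale factor relative to 1 L: 0.172.
L-arginine: V = C2·V2/C1 = 4.69 mM × 172 mL ÷ 500 mM = 1.61 mL
casein hydrolysate: 1.19% w/v = 11.9 g/L → 11.9 × 0.172 L = 2.05 g
monopotassium phosphate: 103 mmol/L × 136.1 g/mol × 0.172 L ÷ 1000 = 2.41 g
maltose: 24.4 g/L × 0.172 L = 4.20 g
hemin: C1V1 = C2V2 → 16.1 µg/mL × 172 mL ÷ 9920 µg/mL = 0.28 mL
ammonium chloride: V = C2·V2/C1 = 76.5 mM × 172 mL ÷ 2000 mM = 6.58 mL

L-arginine 1.61 mL; casein hydrolysate 2.05 g; monopotassium phosphate 2.41 g; maltose 4.20 g; hemin 0.28 mL; ammonium chloride 6.58 mL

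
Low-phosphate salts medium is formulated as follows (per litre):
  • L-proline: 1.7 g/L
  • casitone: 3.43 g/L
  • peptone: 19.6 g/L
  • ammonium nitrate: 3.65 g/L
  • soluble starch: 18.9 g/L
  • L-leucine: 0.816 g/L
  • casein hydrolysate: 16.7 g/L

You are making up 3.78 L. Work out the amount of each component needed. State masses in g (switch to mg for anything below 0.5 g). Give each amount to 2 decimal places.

L-proline 6.43 g; casitone 12.97 g; peptone 74.09 g; ammonium nitrate 13.80 g; soluble starch 71.44 g; L-leucine 3.08 g; casein hydrolysate 63.13 g

Scale factor relative to 1 L: 3.78.
L-proline: 1.7 g/L × 3.78 L = 6.43 g
casitone: 3.43 g/L × 3.78 L = 12.97 g
peptone: 19.6 g/L × 3.78 L = 74.09 g
ammonium nitrate: 3.65 g/L × 3.78 L = 13.80 g
soluble starch: 18.9 g/L × 3.78 L = 71.44 g
L-leucine: 0.816 g/L × 3.78 L = 3.08 g
casein hydrolysate: 16.7 g/L × 3.78 L = 63.13 g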